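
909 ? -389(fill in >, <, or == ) >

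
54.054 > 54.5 False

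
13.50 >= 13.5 True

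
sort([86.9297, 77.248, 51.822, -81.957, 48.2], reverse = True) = [86.9297, 77.248, 51.822, 48.2, -81.957]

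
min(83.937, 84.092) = 83.937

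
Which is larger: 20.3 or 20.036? 20.3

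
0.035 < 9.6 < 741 True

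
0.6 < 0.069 False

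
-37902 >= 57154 False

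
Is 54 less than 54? No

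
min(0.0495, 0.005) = 0.005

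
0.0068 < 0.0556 True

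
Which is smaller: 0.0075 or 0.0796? 0.0075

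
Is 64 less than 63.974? No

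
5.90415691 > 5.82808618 True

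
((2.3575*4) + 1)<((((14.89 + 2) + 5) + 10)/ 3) True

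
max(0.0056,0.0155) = 0.0155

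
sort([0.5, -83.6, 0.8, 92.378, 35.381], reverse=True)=[92.378, 35.381, 0.8, 0.5, -83.6]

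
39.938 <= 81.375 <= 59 False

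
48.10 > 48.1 False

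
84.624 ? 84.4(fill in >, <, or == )>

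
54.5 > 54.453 True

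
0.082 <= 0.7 True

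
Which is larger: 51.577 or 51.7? 51.7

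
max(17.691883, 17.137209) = 17.691883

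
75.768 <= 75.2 False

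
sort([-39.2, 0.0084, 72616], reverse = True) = [72616, 0.0084, -39.2]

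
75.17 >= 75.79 False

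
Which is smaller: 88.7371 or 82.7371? 82.7371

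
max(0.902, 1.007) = 1.007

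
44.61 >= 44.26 True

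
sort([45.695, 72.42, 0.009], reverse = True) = [72.42, 45.695, 0.009]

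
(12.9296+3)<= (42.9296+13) True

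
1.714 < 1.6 False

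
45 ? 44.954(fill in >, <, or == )>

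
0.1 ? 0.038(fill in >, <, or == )>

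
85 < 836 True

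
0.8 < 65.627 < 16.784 False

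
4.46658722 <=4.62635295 True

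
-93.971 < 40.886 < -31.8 False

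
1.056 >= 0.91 True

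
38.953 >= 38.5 True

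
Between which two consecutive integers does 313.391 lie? 313 and 314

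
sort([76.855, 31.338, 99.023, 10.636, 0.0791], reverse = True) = [99.023, 76.855, 31.338, 10.636, 0.0791]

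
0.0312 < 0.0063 False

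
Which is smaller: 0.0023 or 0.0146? 0.0023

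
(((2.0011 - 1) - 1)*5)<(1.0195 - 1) True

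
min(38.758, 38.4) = 38.4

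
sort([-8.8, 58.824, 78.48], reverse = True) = [78.48, 58.824, -8.8]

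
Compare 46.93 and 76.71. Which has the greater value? 76.71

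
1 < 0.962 False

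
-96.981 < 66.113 True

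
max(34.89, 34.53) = 34.89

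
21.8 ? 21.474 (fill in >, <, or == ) >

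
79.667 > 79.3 True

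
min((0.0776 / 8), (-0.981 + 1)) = 0.0097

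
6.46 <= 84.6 True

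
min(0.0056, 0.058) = 0.0056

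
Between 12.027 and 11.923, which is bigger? 12.027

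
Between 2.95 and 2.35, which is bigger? 2.95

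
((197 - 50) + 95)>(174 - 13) True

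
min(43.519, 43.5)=43.5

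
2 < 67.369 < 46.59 False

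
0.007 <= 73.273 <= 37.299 False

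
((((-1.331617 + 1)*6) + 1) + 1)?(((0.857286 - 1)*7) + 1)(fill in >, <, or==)>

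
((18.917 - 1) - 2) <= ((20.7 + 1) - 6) False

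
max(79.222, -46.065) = 79.222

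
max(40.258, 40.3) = 40.3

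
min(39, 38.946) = 38.946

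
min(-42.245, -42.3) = -42.3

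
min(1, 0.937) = 0.937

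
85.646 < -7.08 False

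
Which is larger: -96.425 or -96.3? -96.3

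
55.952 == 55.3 False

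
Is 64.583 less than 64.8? Yes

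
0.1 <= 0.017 False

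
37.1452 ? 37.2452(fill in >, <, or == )<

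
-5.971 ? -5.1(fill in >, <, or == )<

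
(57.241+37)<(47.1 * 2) False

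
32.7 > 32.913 False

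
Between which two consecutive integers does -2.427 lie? -3 and -2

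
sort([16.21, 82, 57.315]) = [16.21, 57.315, 82]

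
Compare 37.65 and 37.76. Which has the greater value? 37.76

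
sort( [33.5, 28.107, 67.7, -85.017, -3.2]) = [-85.017, -3.2, 28.107, 33.5, 67.7]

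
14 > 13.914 True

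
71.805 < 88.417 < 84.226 False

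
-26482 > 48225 False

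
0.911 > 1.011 False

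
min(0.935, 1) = 0.935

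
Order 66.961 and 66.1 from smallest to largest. 66.1, 66.961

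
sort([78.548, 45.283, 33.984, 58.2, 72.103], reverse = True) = [78.548, 72.103, 58.2, 45.283, 33.984]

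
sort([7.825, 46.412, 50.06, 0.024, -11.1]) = [-11.1, 0.024, 7.825, 46.412, 50.06]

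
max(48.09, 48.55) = 48.55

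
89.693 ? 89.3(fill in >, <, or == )>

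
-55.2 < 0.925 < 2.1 True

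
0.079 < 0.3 True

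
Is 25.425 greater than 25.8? No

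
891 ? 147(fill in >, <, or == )>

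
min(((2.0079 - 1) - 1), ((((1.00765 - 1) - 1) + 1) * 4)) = 0.0079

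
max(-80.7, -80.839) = -80.7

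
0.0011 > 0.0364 False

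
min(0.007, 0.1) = 0.007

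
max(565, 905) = 905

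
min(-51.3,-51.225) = -51.3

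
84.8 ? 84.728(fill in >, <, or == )>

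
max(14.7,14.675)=14.7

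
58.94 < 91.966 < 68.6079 False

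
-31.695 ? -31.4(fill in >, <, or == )<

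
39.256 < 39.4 True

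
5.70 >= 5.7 True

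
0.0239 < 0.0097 False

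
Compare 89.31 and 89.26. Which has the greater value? 89.31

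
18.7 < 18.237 False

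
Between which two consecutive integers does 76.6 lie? 76 and 77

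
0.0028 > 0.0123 False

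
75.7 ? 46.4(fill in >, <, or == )>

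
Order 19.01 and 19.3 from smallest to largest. 19.01, 19.3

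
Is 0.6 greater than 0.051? Yes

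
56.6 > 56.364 True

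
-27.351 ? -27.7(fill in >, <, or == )>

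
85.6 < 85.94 True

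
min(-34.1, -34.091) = -34.1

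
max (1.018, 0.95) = 1.018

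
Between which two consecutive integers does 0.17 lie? 0 and 1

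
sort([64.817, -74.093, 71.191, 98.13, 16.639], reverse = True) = [98.13, 71.191, 64.817, 16.639, -74.093]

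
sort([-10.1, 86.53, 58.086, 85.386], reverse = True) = [86.53, 85.386, 58.086, -10.1]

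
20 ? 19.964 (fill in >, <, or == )>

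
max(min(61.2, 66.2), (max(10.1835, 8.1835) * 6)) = 61.2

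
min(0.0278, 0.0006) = 0.0006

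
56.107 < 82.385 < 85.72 True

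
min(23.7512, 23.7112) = 23.7112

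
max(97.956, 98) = 98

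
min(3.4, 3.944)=3.4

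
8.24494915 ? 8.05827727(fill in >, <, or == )>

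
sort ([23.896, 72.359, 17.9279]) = [17.9279, 23.896, 72.359]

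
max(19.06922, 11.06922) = 19.06922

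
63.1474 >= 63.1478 False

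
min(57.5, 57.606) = 57.5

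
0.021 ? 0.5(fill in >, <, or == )<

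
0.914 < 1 True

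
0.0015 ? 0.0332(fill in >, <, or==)<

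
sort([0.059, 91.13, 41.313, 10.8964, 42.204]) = [0.059, 10.8964, 41.313, 42.204, 91.13]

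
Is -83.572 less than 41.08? Yes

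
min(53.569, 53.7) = 53.569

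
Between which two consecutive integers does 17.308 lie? 17 and 18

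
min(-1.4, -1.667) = -1.667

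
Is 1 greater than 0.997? Yes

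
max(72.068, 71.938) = 72.068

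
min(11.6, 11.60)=11.6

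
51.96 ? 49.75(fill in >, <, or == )>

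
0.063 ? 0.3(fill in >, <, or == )<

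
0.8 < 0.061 False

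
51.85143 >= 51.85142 True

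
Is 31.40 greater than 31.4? No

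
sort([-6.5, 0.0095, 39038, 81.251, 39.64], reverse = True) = [39038, 81.251, 39.64, 0.0095, -6.5]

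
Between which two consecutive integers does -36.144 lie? -37 and -36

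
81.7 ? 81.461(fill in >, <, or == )>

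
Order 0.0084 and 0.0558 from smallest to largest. 0.0084, 0.0558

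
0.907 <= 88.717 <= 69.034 False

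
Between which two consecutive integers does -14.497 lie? -15 and -14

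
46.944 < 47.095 True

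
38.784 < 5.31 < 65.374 False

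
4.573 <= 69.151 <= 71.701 True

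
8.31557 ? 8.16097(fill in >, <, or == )>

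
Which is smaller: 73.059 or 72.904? 72.904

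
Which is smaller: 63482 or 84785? 63482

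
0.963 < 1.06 True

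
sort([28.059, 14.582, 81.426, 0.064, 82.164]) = [0.064, 14.582, 28.059, 81.426, 82.164]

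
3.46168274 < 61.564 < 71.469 True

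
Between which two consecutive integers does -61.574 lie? -62 and -61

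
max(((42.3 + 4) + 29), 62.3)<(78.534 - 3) True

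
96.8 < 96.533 False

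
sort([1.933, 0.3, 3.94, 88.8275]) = [0.3, 1.933, 3.94, 88.8275]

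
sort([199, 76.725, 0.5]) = [0.5, 76.725, 199]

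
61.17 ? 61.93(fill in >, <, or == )<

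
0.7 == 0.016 False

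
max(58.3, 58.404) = 58.404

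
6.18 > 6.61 False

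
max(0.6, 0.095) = 0.6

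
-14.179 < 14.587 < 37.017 True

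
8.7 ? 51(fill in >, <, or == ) <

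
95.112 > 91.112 True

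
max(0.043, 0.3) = 0.3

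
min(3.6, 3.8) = 3.6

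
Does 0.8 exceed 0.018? Yes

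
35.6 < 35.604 True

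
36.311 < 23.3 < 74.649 False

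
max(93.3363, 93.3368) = 93.3368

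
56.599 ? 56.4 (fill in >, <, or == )>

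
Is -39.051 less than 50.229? Yes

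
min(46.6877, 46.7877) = 46.6877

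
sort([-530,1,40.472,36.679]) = [-530,1,36.679,40.472]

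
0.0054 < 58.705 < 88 True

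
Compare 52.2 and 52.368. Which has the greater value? 52.368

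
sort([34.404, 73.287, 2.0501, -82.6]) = [-82.6, 2.0501, 34.404, 73.287]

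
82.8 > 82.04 True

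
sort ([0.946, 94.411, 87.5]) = [0.946, 87.5, 94.411]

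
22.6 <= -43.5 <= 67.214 False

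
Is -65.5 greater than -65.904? Yes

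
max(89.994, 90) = 90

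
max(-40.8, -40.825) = -40.8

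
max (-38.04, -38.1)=-38.04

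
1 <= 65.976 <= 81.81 True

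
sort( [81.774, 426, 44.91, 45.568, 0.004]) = [0.004, 44.91, 45.568, 81.774, 426]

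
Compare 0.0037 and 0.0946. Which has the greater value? 0.0946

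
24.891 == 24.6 False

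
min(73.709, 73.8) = 73.709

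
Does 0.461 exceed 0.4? Yes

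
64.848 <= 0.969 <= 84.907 False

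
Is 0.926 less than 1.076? Yes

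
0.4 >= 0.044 True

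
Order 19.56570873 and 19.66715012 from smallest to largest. 19.56570873, 19.66715012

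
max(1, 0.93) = 1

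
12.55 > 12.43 True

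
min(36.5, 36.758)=36.5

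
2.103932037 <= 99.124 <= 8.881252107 False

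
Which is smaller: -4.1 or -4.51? -4.51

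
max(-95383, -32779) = -32779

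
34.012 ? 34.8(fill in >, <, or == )<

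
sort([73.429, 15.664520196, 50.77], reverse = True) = [73.429, 50.77, 15.664520196]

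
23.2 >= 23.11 True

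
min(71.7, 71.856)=71.7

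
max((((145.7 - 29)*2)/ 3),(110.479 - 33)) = 77.8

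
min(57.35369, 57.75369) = 57.35369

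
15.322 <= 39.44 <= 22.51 False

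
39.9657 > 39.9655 True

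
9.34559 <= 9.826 True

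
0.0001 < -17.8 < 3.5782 False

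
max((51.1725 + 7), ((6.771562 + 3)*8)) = 78.172496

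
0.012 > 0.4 False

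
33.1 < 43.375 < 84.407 True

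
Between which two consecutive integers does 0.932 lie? 0 and 1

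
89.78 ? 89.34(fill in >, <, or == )>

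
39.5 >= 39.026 True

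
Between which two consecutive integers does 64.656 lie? 64 and 65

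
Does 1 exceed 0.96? Yes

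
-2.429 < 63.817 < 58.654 False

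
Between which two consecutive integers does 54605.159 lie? 54605 and 54606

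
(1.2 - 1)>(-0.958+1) True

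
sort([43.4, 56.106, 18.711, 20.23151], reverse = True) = [56.106, 43.4, 20.23151, 18.711]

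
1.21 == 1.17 False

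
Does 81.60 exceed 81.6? No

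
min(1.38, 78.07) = 1.38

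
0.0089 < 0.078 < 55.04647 True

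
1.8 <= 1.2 False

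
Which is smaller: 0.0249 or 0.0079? 0.0079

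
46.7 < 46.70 False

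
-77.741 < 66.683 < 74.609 True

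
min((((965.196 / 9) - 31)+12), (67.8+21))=88.244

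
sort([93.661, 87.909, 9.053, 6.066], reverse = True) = [93.661, 87.909, 9.053, 6.066]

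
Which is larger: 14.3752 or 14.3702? 14.3752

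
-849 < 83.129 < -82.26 False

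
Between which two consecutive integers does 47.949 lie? 47 and 48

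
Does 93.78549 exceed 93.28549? Yes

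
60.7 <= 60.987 True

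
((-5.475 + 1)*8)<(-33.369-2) True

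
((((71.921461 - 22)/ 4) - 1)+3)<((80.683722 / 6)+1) False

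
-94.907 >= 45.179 False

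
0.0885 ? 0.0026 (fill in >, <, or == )>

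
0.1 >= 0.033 True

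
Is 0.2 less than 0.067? No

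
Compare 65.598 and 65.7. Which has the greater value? 65.7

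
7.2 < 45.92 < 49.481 True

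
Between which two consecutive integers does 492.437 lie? 492 and 493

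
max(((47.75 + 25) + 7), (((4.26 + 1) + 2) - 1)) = 79.75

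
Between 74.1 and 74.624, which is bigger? 74.624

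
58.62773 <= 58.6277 False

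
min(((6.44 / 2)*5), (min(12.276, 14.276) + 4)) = 16.1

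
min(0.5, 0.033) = 0.033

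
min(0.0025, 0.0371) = 0.0025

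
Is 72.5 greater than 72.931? No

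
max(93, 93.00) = 93.00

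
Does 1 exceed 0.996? Yes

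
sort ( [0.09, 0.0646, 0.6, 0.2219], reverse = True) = [0.6, 0.2219, 0.09, 0.0646]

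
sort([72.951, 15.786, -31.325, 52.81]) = [-31.325, 15.786, 52.81, 72.951]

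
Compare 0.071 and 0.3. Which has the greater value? 0.3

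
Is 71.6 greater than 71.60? No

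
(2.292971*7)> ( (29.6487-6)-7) False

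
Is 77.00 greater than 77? No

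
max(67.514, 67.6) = 67.6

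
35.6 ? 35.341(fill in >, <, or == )>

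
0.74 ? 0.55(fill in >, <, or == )>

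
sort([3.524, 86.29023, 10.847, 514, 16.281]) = [3.524, 10.847, 16.281, 86.29023, 514]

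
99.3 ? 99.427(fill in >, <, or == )<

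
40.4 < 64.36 True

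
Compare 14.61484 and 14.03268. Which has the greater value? 14.61484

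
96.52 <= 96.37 False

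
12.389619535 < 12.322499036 False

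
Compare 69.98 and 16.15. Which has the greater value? 69.98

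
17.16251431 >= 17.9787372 False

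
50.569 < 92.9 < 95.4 True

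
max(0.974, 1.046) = 1.046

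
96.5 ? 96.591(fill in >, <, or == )<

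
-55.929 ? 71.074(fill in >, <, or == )<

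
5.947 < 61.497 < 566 True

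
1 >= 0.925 True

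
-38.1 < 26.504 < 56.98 True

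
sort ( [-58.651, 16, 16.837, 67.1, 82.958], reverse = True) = [82.958, 67.1, 16.837, 16, -58.651]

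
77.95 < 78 True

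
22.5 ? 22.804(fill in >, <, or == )<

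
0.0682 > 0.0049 True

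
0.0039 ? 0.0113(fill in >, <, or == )<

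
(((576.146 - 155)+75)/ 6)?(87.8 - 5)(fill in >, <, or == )<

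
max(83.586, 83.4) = 83.586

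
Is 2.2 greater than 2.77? No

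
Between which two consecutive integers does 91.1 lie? 91 and 92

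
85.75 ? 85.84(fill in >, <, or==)<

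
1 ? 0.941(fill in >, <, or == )>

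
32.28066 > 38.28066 False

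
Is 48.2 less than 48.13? No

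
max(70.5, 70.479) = 70.5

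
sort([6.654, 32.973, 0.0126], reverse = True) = [32.973, 6.654, 0.0126]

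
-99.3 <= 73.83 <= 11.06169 False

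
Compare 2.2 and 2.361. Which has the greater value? 2.361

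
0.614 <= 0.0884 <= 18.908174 False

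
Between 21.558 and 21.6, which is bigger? 21.6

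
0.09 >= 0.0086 True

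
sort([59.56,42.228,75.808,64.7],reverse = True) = [75.808,64.7,59.56,42.228]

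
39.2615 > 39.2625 False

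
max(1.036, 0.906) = 1.036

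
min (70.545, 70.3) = 70.3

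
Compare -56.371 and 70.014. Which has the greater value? 70.014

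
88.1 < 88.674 True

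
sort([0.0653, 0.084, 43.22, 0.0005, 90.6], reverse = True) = [90.6, 43.22, 0.084, 0.0653, 0.0005]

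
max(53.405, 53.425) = 53.425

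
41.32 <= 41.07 False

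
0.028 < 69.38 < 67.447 False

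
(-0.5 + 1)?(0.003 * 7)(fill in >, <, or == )>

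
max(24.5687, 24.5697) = 24.5697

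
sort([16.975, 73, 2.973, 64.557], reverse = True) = [73, 64.557, 16.975, 2.973]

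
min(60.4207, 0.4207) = 0.4207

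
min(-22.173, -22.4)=-22.4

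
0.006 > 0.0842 False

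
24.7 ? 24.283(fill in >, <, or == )>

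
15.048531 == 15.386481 False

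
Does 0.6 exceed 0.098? Yes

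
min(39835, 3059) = 3059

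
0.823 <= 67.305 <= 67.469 True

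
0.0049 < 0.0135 True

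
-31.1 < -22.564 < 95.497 True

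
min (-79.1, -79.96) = -79.96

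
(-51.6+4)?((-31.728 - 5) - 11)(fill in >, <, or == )>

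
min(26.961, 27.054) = 26.961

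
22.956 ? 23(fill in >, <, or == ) <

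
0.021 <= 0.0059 False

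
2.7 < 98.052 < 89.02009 False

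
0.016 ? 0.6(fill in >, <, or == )<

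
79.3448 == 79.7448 False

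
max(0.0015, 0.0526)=0.0526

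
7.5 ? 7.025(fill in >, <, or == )>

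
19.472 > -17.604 True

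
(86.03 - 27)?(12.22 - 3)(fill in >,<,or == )>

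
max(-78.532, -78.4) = -78.4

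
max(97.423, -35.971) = 97.423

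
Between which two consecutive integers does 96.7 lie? 96 and 97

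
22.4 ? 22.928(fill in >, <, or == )<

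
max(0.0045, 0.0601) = 0.0601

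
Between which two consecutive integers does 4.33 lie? 4 and 5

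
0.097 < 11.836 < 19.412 True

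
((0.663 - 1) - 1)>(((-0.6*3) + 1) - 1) True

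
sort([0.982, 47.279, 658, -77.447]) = [-77.447, 0.982, 47.279, 658]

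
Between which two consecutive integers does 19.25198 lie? 19 and 20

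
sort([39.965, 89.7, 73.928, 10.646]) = [10.646, 39.965, 73.928, 89.7]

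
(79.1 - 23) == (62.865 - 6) False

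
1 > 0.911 True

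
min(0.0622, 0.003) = 0.003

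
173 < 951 True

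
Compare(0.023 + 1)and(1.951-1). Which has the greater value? (0.023 + 1)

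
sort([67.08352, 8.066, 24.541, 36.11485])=[8.066, 24.541, 36.11485, 67.08352]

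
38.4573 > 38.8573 False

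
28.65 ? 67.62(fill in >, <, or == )<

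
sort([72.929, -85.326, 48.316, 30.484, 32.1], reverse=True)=[72.929, 48.316, 32.1, 30.484, -85.326]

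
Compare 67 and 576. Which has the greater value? 576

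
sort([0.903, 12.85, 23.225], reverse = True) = [23.225, 12.85, 0.903]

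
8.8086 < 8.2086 False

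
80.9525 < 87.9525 True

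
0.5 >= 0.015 True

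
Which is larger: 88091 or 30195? 88091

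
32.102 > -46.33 True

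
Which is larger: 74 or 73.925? 74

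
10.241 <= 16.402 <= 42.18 True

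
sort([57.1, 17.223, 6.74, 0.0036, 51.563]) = [0.0036, 6.74, 17.223, 51.563, 57.1]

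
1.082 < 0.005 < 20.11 False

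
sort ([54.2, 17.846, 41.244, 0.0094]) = [0.0094, 17.846, 41.244, 54.2]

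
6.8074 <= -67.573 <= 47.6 False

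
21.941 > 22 False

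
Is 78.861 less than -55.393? No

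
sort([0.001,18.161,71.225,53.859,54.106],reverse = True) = [71.225,54.106,53.859,18.161,0.001]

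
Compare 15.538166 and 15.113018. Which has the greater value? 15.538166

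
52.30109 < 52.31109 True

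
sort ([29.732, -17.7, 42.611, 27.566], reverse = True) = [42.611, 29.732, 27.566, -17.7]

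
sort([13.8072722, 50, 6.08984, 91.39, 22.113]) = [6.08984, 13.8072722, 22.113, 50, 91.39]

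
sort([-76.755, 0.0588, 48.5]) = [-76.755, 0.0588, 48.5]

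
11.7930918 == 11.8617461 False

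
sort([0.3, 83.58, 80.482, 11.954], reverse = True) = [83.58, 80.482, 11.954, 0.3]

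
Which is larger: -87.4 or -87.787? -87.4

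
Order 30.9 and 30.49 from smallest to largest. 30.49, 30.9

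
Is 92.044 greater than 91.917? Yes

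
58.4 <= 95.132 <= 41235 True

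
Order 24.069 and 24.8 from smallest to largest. 24.069, 24.8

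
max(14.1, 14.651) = 14.651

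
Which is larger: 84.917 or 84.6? 84.917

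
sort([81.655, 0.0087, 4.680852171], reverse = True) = [81.655, 4.680852171, 0.0087]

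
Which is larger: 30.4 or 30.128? 30.4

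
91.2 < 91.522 True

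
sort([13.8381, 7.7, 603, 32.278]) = [7.7, 13.8381, 32.278, 603]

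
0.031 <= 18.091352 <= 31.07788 True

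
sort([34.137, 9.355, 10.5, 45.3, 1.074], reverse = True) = [45.3, 34.137, 10.5, 9.355, 1.074]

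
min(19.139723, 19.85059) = 19.139723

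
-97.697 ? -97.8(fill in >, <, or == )>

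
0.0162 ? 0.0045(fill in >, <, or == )>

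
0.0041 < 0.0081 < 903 True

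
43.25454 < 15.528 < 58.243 False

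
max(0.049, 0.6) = 0.6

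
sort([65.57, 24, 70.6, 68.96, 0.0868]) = [0.0868, 24, 65.57, 68.96, 70.6]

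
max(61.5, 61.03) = 61.5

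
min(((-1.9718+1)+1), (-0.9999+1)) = 0.0001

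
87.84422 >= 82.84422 True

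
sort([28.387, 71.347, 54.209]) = [28.387, 54.209, 71.347]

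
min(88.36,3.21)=3.21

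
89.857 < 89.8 False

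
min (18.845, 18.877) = 18.845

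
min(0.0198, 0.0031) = 0.0031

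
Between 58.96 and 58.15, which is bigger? 58.96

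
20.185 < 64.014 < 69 True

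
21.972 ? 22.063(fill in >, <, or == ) <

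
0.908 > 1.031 False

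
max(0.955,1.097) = 1.097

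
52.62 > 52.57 True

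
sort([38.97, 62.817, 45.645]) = [38.97, 45.645, 62.817]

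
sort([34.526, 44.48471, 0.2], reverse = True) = [44.48471, 34.526, 0.2]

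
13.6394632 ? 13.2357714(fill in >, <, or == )>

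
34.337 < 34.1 False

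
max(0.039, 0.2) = 0.2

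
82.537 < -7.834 False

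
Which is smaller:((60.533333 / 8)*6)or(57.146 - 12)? (57.146 - 12)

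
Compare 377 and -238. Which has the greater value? 377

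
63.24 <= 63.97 True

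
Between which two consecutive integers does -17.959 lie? -18 and -17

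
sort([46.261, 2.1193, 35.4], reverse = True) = [46.261, 35.4, 2.1193]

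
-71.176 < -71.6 False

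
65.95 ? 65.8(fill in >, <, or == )>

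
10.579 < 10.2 False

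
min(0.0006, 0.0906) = 0.0006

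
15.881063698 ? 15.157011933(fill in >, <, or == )>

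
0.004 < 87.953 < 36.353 False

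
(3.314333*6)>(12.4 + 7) True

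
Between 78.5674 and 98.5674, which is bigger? 98.5674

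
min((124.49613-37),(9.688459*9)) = 87.196131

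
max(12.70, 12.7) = 12.7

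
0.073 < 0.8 True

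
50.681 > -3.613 True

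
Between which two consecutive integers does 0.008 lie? 0 and 1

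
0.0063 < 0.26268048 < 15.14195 True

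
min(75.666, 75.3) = 75.3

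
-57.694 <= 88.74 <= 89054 True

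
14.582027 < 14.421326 False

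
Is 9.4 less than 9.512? Yes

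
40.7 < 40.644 False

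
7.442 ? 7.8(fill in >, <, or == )<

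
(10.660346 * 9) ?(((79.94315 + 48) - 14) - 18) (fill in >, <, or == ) <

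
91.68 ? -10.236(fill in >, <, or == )>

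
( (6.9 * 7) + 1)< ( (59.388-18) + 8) True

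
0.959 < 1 True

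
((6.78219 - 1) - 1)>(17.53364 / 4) True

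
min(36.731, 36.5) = 36.5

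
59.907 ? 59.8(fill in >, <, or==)>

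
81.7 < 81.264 False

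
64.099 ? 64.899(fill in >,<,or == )<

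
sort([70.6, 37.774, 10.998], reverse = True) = [70.6, 37.774, 10.998]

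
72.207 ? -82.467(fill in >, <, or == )>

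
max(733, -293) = 733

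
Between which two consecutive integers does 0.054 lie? 0 and 1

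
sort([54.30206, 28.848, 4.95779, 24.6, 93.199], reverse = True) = [93.199, 54.30206, 28.848, 24.6, 4.95779]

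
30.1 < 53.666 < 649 True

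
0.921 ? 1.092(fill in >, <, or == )<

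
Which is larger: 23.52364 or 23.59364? 23.59364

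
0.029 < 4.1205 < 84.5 True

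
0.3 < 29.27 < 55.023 True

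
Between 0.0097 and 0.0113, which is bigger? 0.0113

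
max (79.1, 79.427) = 79.427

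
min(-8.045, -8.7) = -8.7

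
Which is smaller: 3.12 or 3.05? 3.05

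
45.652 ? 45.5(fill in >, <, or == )>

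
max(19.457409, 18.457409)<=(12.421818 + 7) False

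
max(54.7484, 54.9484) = 54.9484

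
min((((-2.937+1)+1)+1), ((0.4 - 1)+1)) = 0.063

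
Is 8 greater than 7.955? Yes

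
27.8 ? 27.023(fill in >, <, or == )>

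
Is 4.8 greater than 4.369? Yes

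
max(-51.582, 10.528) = 10.528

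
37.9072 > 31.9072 True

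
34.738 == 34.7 False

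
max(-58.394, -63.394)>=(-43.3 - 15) False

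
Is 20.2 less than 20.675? Yes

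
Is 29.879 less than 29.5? No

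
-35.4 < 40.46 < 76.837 True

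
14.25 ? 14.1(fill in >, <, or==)>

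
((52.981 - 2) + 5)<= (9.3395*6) True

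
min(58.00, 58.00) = 58.00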